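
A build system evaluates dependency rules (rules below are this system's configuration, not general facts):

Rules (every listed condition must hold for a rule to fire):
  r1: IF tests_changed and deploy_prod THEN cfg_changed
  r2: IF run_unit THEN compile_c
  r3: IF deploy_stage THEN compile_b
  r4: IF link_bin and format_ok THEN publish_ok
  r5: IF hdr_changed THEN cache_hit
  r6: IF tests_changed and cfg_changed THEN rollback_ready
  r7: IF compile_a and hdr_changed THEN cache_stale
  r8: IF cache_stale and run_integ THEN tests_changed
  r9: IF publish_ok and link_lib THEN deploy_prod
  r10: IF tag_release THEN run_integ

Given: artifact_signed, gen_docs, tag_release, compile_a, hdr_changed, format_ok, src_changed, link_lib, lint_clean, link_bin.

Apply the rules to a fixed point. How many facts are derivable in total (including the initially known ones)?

Round 1 fires r4, r5, r7, r10, giving publish_ok, cache_hit, cache_stale, run_integ.
Round 2 fires r8, r9, giving tests_changed, deploy_prod.
Round 3 fires r1, giving cfg_changed.
Round 4 fires r6, giving rollback_ready.
Closure: {artifact_signed, cache_hit, cache_stale, cfg_changed, compile_a, deploy_prod, format_ok, gen_docs, hdr_changed, link_bin, link_lib, lint_clean, publish_ok, rollback_ready, run_integ, src_changed, tag_release, tests_changed} — 18 facts.

18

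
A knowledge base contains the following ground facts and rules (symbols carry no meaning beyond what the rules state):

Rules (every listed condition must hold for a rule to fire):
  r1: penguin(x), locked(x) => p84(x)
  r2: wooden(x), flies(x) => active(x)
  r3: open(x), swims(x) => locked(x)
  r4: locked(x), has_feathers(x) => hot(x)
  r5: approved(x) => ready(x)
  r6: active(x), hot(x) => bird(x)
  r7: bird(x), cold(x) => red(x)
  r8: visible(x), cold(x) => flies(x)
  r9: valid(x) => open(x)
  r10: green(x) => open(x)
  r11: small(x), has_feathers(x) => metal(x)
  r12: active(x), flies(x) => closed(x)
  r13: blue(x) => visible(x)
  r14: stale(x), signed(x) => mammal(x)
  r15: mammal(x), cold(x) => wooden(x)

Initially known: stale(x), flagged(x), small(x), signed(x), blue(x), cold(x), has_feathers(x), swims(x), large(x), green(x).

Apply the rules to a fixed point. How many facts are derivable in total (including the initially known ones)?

Round 1 fires r10, r11, r13, r14, giving open(x), metal(x), visible(x), mammal(x).
Round 2 fires r3, r8, r15, giving locked(x), flies(x), wooden(x).
Round 3 fires r2, r4, giving active(x), hot(x).
Round 4 fires r6, r12, giving bird(x), closed(x).
Round 5 fires r7, giving red(x).
Closure: {active(x), bird(x), blue(x), closed(x), cold(x), flagged(x), flies(x), green(x), has_feathers(x), hot(x), large(x), locked(x), mammal(x), metal(x), open(x), red(x), signed(x), small(x), stale(x), swims(x), visible(x), wooden(x)} — 22 facts.

22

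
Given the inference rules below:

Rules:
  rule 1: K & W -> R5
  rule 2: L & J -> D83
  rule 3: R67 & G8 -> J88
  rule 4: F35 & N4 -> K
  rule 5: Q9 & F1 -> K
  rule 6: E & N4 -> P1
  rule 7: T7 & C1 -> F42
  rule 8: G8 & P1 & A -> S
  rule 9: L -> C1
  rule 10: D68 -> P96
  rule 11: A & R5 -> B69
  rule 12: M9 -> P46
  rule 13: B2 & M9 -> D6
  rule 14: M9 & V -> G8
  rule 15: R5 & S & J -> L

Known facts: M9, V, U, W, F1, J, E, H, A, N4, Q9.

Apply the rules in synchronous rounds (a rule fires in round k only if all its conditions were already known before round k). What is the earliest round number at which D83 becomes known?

Round 1: rule 5 [Q9 & F1 -> K]; rule 6 [E & N4 -> P1]; rule 12 [M9 -> P46]; rule 14 [M9 & V -> G8]. New: K, P1, P46, G8.
Round 2: rule 1 [K & W -> R5]; rule 8 [G8 & P1 & A -> S]. New: R5, S.
Round 3: rule 11 [A & R5 -> B69]; rule 15 [R5 & S & J -> L]. New: B69, L.
Round 4: rule 2 [L & J -> D83]; rule 9 [L -> C1]. New: D83, C1.
D83 first appears in round 4.

4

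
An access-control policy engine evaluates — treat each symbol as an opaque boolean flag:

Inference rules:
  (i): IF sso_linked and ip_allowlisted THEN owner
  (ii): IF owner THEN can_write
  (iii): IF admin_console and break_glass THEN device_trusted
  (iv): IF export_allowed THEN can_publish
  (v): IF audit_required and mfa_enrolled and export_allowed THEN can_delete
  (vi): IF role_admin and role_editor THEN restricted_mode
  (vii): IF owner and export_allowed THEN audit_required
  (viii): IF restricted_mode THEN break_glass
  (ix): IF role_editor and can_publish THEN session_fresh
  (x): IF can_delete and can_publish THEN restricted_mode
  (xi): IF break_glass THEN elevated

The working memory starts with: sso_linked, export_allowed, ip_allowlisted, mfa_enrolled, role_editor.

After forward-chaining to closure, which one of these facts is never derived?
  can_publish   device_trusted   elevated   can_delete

Round 1: (i) [IF sso_linked and ip_allowlisted THEN owner]; (iv) [IF export_allowed THEN can_publish]. New: owner, can_publish.
Round 2: (ii) [IF owner THEN can_write]; (vii) [IF owner and export_allowed THEN audit_required]; (ix) [IF role_editor and can_publish THEN session_fresh]. New: can_write, audit_required, session_fresh.
Round 3: (v) [IF audit_required and mfa_enrolled and export_allowed THEN can_delete]. New: can_delete.
Round 4: (x) [IF can_delete and can_publish THEN restricted_mode]. New: restricted_mode.
Round 5: (viii) [IF restricted_mode THEN break_glass]. New: break_glass.
Round 6: (xi) [IF break_glass THEN elevated]. New: elevated.
Derived: elevated (round 6), can_delete (round 3), can_publish (round 1). device_trusted never appears in any round.

device_trusted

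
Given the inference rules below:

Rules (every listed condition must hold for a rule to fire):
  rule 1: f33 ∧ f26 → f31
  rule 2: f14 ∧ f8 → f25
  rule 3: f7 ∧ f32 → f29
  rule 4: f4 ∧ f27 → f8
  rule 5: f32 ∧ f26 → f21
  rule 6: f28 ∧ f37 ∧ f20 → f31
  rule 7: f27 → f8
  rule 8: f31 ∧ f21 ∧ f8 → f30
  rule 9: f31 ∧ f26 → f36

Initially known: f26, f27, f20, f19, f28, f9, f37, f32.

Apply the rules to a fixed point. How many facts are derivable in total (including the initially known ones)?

Round 1: rule 5 [f32 ∧ f26 → f21]; rule 6 [f28 ∧ f37 ∧ f20 → f31]; rule 7 [f27 → f8]. Adds f21, f31, f8.
Round 2: rule 8 [f31 ∧ f21 ∧ f8 → f30]; rule 9 [f31 ∧ f26 → f36]. Adds f30, f36.
Closure: {f19, f20, f21, f26, f27, f28, f30, f31, f32, f36, f37, f8, f9} — 13 facts.

13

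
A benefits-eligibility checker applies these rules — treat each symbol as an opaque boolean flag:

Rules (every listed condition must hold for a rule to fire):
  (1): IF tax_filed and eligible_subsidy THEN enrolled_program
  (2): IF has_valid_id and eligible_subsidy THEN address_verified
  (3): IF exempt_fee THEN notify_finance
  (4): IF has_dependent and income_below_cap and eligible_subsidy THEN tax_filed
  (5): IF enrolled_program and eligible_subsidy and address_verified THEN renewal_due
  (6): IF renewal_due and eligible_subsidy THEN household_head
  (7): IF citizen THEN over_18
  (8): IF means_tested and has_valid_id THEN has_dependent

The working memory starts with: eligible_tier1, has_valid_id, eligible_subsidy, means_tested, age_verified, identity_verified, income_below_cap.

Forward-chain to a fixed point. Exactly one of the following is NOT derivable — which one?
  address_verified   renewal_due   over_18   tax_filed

Round 1: (2) [IF has_valid_id and eligible_subsidy THEN address_verified]; (8) [IF means_tested and has_valid_id THEN has_dependent]. New: address_verified, has_dependent.
Round 2: (4) [IF has_dependent and income_below_cap and eligible_subsidy THEN tax_filed]. New: tax_filed.
Round 3: (1) [IF tax_filed and eligible_subsidy THEN enrolled_program]. New: enrolled_program.
Round 4: (5) [IF enrolled_program and eligible_subsidy and address_verified THEN renewal_due]. New: renewal_due.
Round 5: (6) [IF renewal_due and eligible_subsidy THEN household_head]. New: household_head.
Derived: tax_filed (round 2), address_verified (round 1), renewal_due (round 4). over_18 never appears in any round.

over_18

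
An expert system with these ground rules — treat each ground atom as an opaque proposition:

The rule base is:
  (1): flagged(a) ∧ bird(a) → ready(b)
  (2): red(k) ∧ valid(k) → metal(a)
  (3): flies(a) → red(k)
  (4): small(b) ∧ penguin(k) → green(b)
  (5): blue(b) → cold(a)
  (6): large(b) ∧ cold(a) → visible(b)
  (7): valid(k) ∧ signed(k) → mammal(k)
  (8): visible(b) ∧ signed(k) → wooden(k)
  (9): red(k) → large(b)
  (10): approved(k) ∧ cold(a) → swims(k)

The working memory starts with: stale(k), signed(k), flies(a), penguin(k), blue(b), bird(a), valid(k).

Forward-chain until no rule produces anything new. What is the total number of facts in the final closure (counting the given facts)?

[1] (3) [flies(a) → red(k)]; (5) [blue(b) → cold(a)]; (7) [valid(k) ∧ signed(k) → mammal(k)]. ⇒ new: red(k), cold(a), mammal(k).
[2] (2) [red(k) ∧ valid(k) → metal(a)]; (9) [red(k) → large(b)]. ⇒ new: metal(a), large(b).
[3] (6) [large(b) ∧ cold(a) → visible(b)]. ⇒ new: visible(b).
[4] (8) [visible(b) ∧ signed(k) → wooden(k)]. ⇒ new: wooden(k).
Closure: {bird(a), blue(b), cold(a), flies(a), large(b), mammal(k), metal(a), penguin(k), red(k), signed(k), stale(k), valid(k), visible(b), wooden(k)} — 14 facts.

14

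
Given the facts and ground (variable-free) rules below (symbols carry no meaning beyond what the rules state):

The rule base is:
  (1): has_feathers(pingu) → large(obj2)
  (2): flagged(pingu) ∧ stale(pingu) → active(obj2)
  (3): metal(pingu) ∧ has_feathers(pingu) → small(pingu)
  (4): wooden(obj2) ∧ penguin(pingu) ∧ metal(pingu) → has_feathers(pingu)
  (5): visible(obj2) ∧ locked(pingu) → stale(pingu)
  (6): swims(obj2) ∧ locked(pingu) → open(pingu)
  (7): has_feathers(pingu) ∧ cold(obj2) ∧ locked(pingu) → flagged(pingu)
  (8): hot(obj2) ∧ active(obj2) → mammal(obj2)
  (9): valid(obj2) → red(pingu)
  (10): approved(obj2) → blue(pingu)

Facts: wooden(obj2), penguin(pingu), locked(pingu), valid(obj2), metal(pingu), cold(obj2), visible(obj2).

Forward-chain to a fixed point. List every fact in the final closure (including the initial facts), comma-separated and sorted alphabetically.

active(obj2), cold(obj2), flagged(pingu), has_feathers(pingu), large(obj2), locked(pingu), metal(pingu), penguin(pingu), red(pingu), small(pingu), stale(pingu), valid(obj2), visible(obj2), wooden(obj2)

Round 1 — (4), (5), (9), derive has_feathers(pingu), stale(pingu), red(pingu).
Round 2 — (1), (3), (7), derive large(obj2), small(pingu), flagged(pingu).
Round 3 — (2), derive active(obj2).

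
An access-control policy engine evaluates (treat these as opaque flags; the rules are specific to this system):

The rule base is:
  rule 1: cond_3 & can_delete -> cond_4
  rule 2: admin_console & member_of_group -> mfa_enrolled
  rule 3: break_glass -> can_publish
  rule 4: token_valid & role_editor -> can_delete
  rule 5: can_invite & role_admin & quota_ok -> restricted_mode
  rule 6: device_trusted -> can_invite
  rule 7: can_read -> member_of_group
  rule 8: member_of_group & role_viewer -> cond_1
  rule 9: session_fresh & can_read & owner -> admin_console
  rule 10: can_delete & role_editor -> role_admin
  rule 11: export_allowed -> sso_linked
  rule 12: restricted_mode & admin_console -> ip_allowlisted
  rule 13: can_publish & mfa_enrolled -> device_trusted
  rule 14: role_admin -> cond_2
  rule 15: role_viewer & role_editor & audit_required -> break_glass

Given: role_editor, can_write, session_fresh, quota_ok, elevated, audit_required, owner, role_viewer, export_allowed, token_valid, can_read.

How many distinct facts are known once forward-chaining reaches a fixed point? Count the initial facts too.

25

Round 1 fires rule 4, rule 7, rule 9, rule 11, rule 15, giving can_delete, member_of_group, admin_console, sso_linked, break_glass.
Round 2 fires rule 2, rule 3, rule 8, rule 10, giving mfa_enrolled, can_publish, cond_1, role_admin.
Round 3 fires rule 13, rule 14, giving device_trusted, cond_2.
Round 4 fires rule 6, giving can_invite.
Round 5 fires rule 5, giving restricted_mode.
Round 6 fires rule 12, giving ip_allowlisted.
Closure: {admin_console, audit_required, break_glass, can_delete, can_invite, can_publish, can_read, can_write, cond_1, cond_2, device_trusted, elevated, export_allowed, ip_allowlisted, member_of_group, mfa_enrolled, owner, quota_ok, restricted_mode, role_admin, role_editor, role_viewer, session_fresh, sso_linked, token_valid} — 25 facts.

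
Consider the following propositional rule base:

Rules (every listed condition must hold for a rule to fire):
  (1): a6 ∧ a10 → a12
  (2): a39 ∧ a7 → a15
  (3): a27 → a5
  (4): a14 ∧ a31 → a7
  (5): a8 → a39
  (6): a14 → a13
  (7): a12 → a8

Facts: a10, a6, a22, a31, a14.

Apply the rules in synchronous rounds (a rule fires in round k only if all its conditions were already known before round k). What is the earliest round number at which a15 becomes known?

Round 1 fires (1), (4), (6), giving a12, a7, a13.
Round 2 fires (7), giving a8.
Round 3 fires (5), giving a39.
Round 4 fires (2), giving a15.
a15 first appears in round 4.

4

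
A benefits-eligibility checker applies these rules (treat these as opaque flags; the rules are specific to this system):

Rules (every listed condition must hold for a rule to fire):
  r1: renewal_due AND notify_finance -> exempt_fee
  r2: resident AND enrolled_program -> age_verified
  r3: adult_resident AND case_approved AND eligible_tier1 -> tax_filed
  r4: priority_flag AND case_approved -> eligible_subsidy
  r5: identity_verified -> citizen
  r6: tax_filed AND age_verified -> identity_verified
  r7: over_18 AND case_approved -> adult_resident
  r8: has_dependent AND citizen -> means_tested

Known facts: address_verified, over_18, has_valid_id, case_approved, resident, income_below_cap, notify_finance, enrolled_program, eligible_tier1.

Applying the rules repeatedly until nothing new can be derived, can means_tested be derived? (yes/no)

Round 1 — r2, r7, derive age_verified, adult_resident.
Round 2 — r3, derive tax_filed.
Round 3 — r6, derive identity_verified.
Round 4 — r5, derive citizen.
Fixed point reached. means_tested is concluded only by r8; r8 needs has_dependent (never derived).

no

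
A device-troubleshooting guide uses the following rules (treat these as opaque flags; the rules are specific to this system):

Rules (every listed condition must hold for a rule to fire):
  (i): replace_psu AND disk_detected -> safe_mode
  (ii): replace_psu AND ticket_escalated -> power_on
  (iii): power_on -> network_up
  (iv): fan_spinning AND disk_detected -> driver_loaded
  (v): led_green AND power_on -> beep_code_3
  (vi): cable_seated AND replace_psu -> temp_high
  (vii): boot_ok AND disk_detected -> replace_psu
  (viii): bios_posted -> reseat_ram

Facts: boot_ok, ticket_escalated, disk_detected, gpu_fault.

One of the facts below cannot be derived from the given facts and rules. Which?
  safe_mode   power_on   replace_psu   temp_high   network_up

Round 1: (vii) [boot_ok AND disk_detected -> replace_psu]. Adds replace_psu.
Round 2: (i) [replace_psu AND disk_detected -> safe_mode]; (ii) [replace_psu AND ticket_escalated -> power_on]. Adds safe_mode, power_on.
Round 3: (iii) [power_on -> network_up]. Adds network_up.
Derived: network_up (round 3), safe_mode (round 2), power_on (round 2), replace_psu (round 1). temp_high never appears in any round.

temp_high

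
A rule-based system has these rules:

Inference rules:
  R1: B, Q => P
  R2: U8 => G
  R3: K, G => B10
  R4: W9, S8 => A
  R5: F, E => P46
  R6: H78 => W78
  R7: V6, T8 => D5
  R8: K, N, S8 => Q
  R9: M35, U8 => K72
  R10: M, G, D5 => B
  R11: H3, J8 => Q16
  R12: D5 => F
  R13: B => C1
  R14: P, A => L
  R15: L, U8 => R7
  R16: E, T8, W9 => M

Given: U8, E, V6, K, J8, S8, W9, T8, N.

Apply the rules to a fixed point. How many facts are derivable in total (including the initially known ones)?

22

Round 1: R2 [U8 => G]; R4 [W9, S8 => A]; R7 [V6, T8 => D5]; R8 [K, N, S8 => Q]; R16 [E, T8, W9 => M]. Adds G, A, D5, Q, M.
Round 2: R3 [K, G => B10]; R10 [M, G, D5 => B]; R12 [D5 => F]. Adds B10, B, F.
Round 3: R1 [B, Q => P]; R5 [F, E => P46]; R13 [B => C1]. Adds P, P46, C1.
Round 4: R14 [P, A => L]. Adds L.
Round 5: R15 [L, U8 => R7]. Adds R7.
Closure: {A, B, B10, C1, D5, E, F, G, J8, K, L, M, N, P, P46, Q, R7, S8, T8, U8, V6, W9} — 22 facts.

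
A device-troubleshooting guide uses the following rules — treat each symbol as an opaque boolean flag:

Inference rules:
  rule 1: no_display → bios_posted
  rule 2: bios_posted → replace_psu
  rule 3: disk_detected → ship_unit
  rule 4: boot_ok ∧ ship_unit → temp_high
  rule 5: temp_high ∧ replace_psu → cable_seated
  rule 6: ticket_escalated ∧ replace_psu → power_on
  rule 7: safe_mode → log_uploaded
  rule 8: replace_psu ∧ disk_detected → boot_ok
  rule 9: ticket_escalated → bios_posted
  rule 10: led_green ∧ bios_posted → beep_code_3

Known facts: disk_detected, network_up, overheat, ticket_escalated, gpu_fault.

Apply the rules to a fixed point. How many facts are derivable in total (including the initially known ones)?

12

Round 1 — rule 3, rule 9, derive ship_unit, bios_posted.
Round 2 — rule 2, derive replace_psu.
Round 3 — rule 6, rule 8, derive power_on, boot_ok.
Round 4 — rule 4, derive temp_high.
Round 5 — rule 5, derive cable_seated.
Closure: {bios_posted, boot_ok, cable_seated, disk_detected, gpu_fault, network_up, overheat, power_on, replace_psu, ship_unit, temp_high, ticket_escalated} — 12 facts.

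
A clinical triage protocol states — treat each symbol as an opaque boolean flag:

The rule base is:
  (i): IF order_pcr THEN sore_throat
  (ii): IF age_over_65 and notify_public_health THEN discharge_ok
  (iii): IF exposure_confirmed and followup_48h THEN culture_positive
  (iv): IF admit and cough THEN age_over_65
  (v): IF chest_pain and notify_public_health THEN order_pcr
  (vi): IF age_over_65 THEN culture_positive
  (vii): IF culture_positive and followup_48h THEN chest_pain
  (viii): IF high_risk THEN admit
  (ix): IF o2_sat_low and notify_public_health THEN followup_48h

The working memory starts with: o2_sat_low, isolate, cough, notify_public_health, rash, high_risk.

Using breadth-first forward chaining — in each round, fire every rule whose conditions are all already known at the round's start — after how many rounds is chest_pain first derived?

4

Round 1 — (viii), (ix), derive admit, followup_48h.
Round 2 — (iv), derive age_over_65.
Round 3 — (ii), (vi), derive discharge_ok, culture_positive.
Round 4 — (vii), derive chest_pain.
chest_pain first appears in round 4.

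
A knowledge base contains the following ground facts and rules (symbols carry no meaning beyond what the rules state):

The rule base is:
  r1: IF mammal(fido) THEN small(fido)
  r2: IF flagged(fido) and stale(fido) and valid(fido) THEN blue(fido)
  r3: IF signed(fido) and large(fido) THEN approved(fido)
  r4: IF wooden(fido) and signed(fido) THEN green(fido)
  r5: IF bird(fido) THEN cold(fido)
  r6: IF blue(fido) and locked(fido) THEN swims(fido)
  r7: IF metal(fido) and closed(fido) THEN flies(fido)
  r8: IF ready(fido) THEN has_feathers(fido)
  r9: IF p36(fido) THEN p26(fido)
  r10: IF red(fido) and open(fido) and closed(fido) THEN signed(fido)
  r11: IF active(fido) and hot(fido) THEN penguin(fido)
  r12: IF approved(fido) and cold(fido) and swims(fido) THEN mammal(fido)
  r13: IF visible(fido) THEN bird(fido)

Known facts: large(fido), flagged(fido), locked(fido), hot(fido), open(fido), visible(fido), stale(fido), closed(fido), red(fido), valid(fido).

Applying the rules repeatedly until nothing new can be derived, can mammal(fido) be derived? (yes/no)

Round 1 — r2, r10, r13, derive blue(fido), signed(fido), bird(fido).
Round 2 — r3, r5, r6, derive approved(fido), cold(fido), swims(fido).
Round 3 — r12, derive mammal(fido).
Round 4 — r1, derive small(fido).
mammal(fido) appears in round 3, so it is derivable.

yes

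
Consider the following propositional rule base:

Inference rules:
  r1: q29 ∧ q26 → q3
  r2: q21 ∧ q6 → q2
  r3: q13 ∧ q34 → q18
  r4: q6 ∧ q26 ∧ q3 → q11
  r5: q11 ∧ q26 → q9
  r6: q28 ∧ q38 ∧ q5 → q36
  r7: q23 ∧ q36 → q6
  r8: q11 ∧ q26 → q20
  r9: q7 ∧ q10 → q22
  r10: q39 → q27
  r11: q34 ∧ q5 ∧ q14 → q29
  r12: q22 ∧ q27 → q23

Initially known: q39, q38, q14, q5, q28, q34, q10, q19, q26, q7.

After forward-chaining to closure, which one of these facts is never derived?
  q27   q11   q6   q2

q2

Round 1 fires r6, r9, r10, r11, giving q36, q22, q27, q29.
Round 2 fires r1, r12, giving q3, q23.
Round 3 fires r7, giving q6.
Round 4 fires r4, giving q11.
Round 5 fires r5, r8, giving q9, q20.
Derived: q11 (round 4), q27 (round 1), q6 (round 3). q2 never appears in any round.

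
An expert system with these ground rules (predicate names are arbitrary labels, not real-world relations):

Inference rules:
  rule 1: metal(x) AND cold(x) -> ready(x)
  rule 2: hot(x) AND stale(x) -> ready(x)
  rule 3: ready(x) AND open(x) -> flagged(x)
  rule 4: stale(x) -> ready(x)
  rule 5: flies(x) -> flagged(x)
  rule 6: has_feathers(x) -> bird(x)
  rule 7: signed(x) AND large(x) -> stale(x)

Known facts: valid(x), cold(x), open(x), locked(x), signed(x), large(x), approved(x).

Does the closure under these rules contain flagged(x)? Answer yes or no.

yes

Round 1 — rule 7, derive stale(x).
Round 2 — rule 4, derive ready(x).
Round 3 — rule 3, derive flagged(x).
flagged(x) appears in round 3, so it is derivable.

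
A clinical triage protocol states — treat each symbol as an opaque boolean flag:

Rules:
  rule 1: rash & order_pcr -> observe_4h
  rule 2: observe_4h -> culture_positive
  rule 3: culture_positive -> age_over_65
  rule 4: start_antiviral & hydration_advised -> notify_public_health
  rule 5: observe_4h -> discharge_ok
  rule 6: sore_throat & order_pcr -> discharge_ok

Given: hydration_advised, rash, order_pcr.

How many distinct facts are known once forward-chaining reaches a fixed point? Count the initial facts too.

7

Round 1: rule 1 [rash & order_pcr -> observe_4h]. Adds observe_4h.
Round 2: rule 2 [observe_4h -> culture_positive]; rule 5 [observe_4h -> discharge_ok]. Adds culture_positive, discharge_ok.
Round 3: rule 3 [culture_positive -> age_over_65]. Adds age_over_65.
Closure: {age_over_65, culture_positive, discharge_ok, hydration_advised, observe_4h, order_pcr, rash} — 7 facts.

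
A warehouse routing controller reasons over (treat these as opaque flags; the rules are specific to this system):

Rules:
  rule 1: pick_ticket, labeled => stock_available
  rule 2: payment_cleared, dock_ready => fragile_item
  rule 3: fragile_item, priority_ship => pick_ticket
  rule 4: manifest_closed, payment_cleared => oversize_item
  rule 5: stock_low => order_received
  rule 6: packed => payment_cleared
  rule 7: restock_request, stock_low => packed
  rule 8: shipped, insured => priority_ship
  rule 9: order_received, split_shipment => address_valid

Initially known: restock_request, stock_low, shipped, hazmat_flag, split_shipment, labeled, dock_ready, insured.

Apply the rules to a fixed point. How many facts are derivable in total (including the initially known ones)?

Round 1 — rule 5, rule 7, rule 8, derive order_received, packed, priority_ship.
Round 2 — rule 6, rule 9, derive payment_cleared, address_valid.
Round 3 — rule 2, derive fragile_item.
Round 4 — rule 3, derive pick_ticket.
Round 5 — rule 1, derive stock_available.
Closure: {address_valid, dock_ready, fragile_item, hazmat_flag, insured, labeled, order_received, packed, payment_cleared, pick_ticket, priority_ship, restock_request, shipped, split_shipment, stock_available, stock_low} — 16 facts.

16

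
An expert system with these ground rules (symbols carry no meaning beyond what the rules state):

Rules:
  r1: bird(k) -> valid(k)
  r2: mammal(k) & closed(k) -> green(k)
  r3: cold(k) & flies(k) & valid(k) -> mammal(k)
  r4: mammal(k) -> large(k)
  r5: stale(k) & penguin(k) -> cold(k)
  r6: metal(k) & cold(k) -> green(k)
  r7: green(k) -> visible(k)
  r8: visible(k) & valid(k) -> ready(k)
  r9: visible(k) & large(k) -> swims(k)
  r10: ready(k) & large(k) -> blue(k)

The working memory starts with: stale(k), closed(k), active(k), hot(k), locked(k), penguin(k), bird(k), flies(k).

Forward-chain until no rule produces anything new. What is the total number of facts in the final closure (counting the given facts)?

17

Round 1: r1 [bird(k) -> valid(k)]; r5 [stale(k) & penguin(k) -> cold(k)]. New: valid(k), cold(k).
Round 2: r3 [cold(k) & flies(k) & valid(k) -> mammal(k)]. New: mammal(k).
Round 3: r2 [mammal(k) & closed(k) -> green(k)]; r4 [mammal(k) -> large(k)]. New: green(k), large(k).
Round 4: r7 [green(k) -> visible(k)]. New: visible(k).
Round 5: r8 [visible(k) & valid(k) -> ready(k)]; r9 [visible(k) & large(k) -> swims(k)]. New: ready(k), swims(k).
Round 6: r10 [ready(k) & large(k) -> blue(k)]. New: blue(k).
Closure: {active(k), bird(k), blue(k), closed(k), cold(k), flies(k), green(k), hot(k), large(k), locked(k), mammal(k), penguin(k), ready(k), stale(k), swims(k), valid(k), visible(k)} — 17 facts.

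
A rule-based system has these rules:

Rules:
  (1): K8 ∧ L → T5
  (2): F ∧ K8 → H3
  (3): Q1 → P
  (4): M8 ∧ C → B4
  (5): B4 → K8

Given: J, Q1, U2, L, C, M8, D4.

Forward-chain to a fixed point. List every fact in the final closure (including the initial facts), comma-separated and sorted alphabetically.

B4, C, D4, J, K8, L, M8, P, Q1, T5, U2

[1] (3) [Q1 → P]; (4) [M8 ∧ C → B4]. ⇒ new: P, B4.
[2] (5) [B4 → K8]. ⇒ new: K8.
[3] (1) [K8 ∧ L → T5]. ⇒ new: T5.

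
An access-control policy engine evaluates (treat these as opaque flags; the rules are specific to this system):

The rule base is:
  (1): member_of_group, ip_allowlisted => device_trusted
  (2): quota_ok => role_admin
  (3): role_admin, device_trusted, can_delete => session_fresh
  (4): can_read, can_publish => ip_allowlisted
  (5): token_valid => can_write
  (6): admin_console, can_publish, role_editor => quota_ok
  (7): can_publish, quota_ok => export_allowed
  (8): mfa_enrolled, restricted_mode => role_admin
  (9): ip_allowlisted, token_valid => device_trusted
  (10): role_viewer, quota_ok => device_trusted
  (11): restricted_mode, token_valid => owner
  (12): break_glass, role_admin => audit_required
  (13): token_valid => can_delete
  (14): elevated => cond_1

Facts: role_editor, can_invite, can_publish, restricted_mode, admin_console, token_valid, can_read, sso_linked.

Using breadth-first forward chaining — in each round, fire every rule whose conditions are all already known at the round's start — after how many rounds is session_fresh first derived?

Round 1 — (4), (5), (6), (11), (13), derive ip_allowlisted, can_write, quota_ok, owner, can_delete.
Round 2 — (2), (7), (9), derive role_admin, export_allowed, device_trusted.
Round 3 — (3), derive session_fresh.
session_fresh first appears in round 3.

3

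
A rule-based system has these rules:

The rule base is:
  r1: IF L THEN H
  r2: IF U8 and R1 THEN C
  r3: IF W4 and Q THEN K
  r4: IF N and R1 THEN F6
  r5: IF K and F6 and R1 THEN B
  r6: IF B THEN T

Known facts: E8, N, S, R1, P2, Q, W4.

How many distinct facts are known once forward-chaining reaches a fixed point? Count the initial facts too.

11

[1] r3 [IF W4 and Q THEN K]; r4 [IF N and R1 THEN F6]. ⇒ new: K, F6.
[2] r5 [IF K and F6 and R1 THEN B]. ⇒ new: B.
[3] r6 [IF B THEN T]. ⇒ new: T.
Closure: {B, E8, F6, K, N, P2, Q, R1, S, T, W4} — 11 facts.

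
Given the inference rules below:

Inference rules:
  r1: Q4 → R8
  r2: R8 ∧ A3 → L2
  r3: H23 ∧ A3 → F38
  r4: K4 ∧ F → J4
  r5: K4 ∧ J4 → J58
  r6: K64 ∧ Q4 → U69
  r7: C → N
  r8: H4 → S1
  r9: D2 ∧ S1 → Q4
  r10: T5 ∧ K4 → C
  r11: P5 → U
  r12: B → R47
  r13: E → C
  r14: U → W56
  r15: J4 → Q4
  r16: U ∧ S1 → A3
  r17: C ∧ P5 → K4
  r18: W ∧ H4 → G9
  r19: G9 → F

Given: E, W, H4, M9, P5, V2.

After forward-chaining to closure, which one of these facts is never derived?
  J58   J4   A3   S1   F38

F38

Round 1 — r8, r11, r13, r18, derive S1, U, C, G9.
Round 2 — r7, r14, r16, r17, r19, derive N, W56, A3, K4, F.
Round 3 — r4, derive J4.
Round 4 — r5, r15, derive J58, Q4.
Round 5 — r1, derive R8.
Round 6 — r2, derive L2.
Derived: A3 (round 2), J58 (round 4), J4 (round 3), S1 (round 1). F38 never appears in any round.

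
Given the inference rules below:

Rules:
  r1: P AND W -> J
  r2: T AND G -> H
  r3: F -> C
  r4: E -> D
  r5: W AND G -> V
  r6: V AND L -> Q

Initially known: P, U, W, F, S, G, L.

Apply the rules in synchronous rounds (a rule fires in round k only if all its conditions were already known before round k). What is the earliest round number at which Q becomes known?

[1] r1 [P AND W -> J]; r3 [F -> C]; r5 [W AND G -> V]. ⇒ new: J, C, V.
[2] r6 [V AND L -> Q]. ⇒ new: Q.
Q first appears in round 2.

2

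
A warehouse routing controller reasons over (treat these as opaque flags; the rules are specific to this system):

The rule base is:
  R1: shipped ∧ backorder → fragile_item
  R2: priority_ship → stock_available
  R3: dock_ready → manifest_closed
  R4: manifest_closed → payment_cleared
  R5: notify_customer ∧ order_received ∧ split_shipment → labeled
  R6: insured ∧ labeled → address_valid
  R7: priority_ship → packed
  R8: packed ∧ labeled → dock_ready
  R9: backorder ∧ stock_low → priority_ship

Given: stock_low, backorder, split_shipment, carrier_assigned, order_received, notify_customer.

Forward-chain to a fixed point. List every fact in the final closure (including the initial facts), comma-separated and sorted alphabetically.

Round 1 fires R5, R9, giving labeled, priority_ship.
Round 2 fires R2, R7, giving stock_available, packed.
Round 3 fires R8, giving dock_ready.
Round 4 fires R3, giving manifest_closed.
Round 5 fires R4, giving payment_cleared.

backorder, carrier_assigned, dock_ready, labeled, manifest_closed, notify_customer, order_received, packed, payment_cleared, priority_ship, split_shipment, stock_available, stock_low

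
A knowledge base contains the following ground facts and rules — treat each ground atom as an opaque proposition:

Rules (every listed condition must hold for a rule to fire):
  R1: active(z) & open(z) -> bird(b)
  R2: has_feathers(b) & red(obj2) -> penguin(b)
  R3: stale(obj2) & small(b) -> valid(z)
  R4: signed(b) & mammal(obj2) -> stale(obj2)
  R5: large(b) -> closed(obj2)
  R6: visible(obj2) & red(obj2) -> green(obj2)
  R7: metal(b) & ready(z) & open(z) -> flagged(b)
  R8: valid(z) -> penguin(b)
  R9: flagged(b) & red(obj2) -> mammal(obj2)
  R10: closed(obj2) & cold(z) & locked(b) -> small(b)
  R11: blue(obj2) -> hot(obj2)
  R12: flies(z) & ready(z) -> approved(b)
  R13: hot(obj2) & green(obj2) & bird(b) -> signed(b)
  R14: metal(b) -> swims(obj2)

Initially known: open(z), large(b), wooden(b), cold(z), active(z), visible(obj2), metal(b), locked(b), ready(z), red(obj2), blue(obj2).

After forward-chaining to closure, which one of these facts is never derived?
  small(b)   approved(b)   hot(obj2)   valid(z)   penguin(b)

approved(b)

Round 1: R1 [active(z) & open(z) -> bird(b)]; R5 [large(b) -> closed(obj2)]; R6 [visible(obj2) & red(obj2) -> green(obj2)]; R7 [metal(b) & ready(z) & open(z) -> flagged(b)]; R11 [blue(obj2) -> hot(obj2)]; R14 [metal(b) -> swims(obj2)]. Adds bird(b), closed(obj2), green(obj2), flagged(b), hot(obj2), swims(obj2).
Round 2: R9 [flagged(b) & red(obj2) -> mammal(obj2)]; R10 [closed(obj2) & cold(z) & locked(b) -> small(b)]; R13 [hot(obj2) & green(obj2) & bird(b) -> signed(b)]. Adds mammal(obj2), small(b), signed(b).
Round 3: R4 [signed(b) & mammal(obj2) -> stale(obj2)]. Adds stale(obj2).
Round 4: R3 [stale(obj2) & small(b) -> valid(z)]. Adds valid(z).
Round 5: R8 [valid(z) -> penguin(b)]. Adds penguin(b).
Derived: small(b) (round 2), hot(obj2) (round 1), valid(z) (round 4), penguin(b) (round 5). approved(b) never appears in any round.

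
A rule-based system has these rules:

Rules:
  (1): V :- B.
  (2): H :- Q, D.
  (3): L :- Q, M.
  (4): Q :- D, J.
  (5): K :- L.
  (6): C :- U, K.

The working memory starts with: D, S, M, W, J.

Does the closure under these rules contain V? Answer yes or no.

no

Round 1: (4) [Q :- D, J.]. New: Q.
Round 2: (2) [H :- Q, D.]; (3) [L :- Q, M.]. New: H, L.
Round 3: (5) [K :- L.]. New: K.
Fixed point reached. V is concluded only by (1); (1) needs B (never derived).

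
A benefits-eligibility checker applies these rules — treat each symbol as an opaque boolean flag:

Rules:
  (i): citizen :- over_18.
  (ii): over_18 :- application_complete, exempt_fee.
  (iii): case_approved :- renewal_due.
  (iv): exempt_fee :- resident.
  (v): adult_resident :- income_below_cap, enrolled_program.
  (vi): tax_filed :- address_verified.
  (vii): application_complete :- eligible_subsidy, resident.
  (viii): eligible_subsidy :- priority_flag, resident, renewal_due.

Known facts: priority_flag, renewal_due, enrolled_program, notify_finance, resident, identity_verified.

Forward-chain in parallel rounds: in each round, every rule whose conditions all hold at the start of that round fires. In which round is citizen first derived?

Round 1 — (iii), (iv), (viii), derive case_approved, exempt_fee, eligible_subsidy.
Round 2 — (vii), derive application_complete.
Round 3 — (ii), derive over_18.
Round 4 — (i), derive citizen.
citizen first appears in round 4.

4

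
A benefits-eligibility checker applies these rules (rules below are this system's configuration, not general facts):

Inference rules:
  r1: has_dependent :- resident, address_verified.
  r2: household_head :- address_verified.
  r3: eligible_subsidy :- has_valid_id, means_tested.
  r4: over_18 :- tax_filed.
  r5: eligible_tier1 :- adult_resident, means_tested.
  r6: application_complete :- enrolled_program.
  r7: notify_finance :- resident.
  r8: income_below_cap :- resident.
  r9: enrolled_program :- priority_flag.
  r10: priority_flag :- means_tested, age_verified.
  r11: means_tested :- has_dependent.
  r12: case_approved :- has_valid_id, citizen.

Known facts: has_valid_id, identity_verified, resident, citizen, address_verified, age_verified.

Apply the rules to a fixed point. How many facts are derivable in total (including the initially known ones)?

Round 1: r1 [has_dependent :- resident, address_verified.]; r2 [household_head :- address_verified.]; r7 [notify_finance :- resident.]; r8 [income_below_cap :- resident.]; r12 [case_approved :- has_valid_id, citizen.]. New: has_dependent, household_head, notify_finance, income_below_cap, case_approved.
Round 2: r11 [means_tested :- has_dependent.]. New: means_tested.
Round 3: r3 [eligible_subsidy :- has_valid_id, means_tested.]; r10 [priority_flag :- means_tested, age_verified.]. New: eligible_subsidy, priority_flag.
Round 4: r9 [enrolled_program :- priority_flag.]. New: enrolled_program.
Round 5: r6 [application_complete :- enrolled_program.]. New: application_complete.
Closure: {address_verified, age_verified, application_complete, case_approved, citizen, eligible_subsidy, enrolled_program, has_dependent, has_valid_id, household_head, identity_verified, income_below_cap, means_tested, notify_finance, priority_flag, resident} — 16 facts.

16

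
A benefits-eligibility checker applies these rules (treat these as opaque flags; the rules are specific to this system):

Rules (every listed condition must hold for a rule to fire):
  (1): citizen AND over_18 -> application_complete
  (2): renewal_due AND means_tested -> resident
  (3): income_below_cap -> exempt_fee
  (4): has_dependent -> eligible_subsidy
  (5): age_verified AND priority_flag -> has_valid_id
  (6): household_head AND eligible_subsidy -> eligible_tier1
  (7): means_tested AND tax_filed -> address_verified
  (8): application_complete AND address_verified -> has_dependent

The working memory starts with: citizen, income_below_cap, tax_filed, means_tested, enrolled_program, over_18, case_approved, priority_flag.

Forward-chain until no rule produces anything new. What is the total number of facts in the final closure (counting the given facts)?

Round 1 — (1), (3), (7), derive application_complete, exempt_fee, address_verified.
Round 2 — (8), derive has_dependent.
Round 3 — (4), derive eligible_subsidy.
Closure: {address_verified, application_complete, case_approved, citizen, eligible_subsidy, enrolled_program, exempt_fee, has_dependent, income_below_cap, means_tested, over_18, priority_flag, tax_filed} — 13 facts.

13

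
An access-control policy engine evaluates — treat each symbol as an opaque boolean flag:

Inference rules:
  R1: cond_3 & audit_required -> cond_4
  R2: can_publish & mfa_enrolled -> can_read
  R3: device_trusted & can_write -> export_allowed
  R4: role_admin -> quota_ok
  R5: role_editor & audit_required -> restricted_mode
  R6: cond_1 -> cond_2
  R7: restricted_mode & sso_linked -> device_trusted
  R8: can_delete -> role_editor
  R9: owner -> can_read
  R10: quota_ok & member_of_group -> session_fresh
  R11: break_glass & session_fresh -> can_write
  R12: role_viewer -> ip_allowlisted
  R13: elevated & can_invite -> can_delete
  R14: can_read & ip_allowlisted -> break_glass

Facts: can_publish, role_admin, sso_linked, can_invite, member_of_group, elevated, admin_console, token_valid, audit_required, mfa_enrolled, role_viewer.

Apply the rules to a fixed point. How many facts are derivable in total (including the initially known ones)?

22

Round 1: R2 [can_publish & mfa_enrolled -> can_read]; R4 [role_admin -> quota_ok]; R12 [role_viewer -> ip_allowlisted]; R13 [elevated & can_invite -> can_delete]. Adds can_read, quota_ok, ip_allowlisted, can_delete.
Round 2: R8 [can_delete -> role_editor]; R10 [quota_ok & member_of_group -> session_fresh]; R14 [can_read & ip_allowlisted -> break_glass]. Adds role_editor, session_fresh, break_glass.
Round 3: R5 [role_editor & audit_required -> restricted_mode]; R11 [break_glass & session_fresh -> can_write]. Adds restricted_mode, can_write.
Round 4: R7 [restricted_mode & sso_linked -> device_trusted]. Adds device_trusted.
Round 5: R3 [device_trusted & can_write -> export_allowed]. Adds export_allowed.
Closure: {admin_console, audit_required, break_glass, can_delete, can_invite, can_publish, can_read, can_write, device_trusted, elevated, export_allowed, ip_allowlisted, member_of_group, mfa_enrolled, quota_ok, restricted_mode, role_admin, role_editor, role_viewer, session_fresh, sso_linked, token_valid} — 22 facts.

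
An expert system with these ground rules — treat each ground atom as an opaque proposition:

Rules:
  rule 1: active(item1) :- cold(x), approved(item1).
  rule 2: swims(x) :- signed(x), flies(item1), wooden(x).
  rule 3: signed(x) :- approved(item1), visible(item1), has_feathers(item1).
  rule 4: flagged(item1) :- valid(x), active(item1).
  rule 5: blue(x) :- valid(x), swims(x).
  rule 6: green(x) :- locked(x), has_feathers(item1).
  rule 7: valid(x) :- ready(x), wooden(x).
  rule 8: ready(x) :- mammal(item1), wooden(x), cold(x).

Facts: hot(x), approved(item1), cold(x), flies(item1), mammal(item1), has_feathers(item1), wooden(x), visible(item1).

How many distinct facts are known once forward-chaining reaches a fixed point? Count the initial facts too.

15

Round 1 — rule 1, rule 3, rule 8, derive active(item1), signed(x), ready(x).
Round 2 — rule 2, rule 7, derive swims(x), valid(x).
Round 3 — rule 4, rule 5, derive flagged(item1), blue(x).
Closure: {active(item1), approved(item1), blue(x), cold(x), flagged(item1), flies(item1), has_feathers(item1), hot(x), mammal(item1), ready(x), signed(x), swims(x), valid(x), visible(item1), wooden(x)} — 15 facts.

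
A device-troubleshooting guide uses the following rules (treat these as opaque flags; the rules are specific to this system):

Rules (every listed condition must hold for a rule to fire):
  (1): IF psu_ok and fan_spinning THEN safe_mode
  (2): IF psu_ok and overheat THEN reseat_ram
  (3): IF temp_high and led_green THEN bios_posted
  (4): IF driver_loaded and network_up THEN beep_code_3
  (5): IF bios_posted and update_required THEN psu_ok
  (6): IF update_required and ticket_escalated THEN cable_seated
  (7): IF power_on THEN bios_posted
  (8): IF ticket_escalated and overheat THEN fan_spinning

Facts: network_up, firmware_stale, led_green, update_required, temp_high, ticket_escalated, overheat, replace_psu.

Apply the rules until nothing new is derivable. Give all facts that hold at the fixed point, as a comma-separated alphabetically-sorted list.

Round 1 — (3), (6), (8), derive bios_posted, cable_seated, fan_spinning.
Round 2 — (5), derive psu_ok.
Round 3 — (1), (2), derive safe_mode, reseat_ram.

bios_posted, cable_seated, fan_spinning, firmware_stale, led_green, network_up, overheat, psu_ok, replace_psu, reseat_ram, safe_mode, temp_high, ticket_escalated, update_required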